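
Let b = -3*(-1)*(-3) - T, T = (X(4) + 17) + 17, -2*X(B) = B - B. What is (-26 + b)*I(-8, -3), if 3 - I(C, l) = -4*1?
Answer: -483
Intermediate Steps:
I(C, l) = 7 (I(C, l) = 3 - (-4) = 3 - 1*(-4) = 3 + 4 = 7)
X(B) = 0 (X(B) = -(B - B)/2 = -½*0 = 0)
T = 34 (T = (0 + 17) + 17 = 17 + 17 = 34)
b = -43 (b = -3*(-1)*(-3) - 1*34 = 3*(-3) - 34 = -9 - 34 = -43)
(-26 + b)*I(-8, -3) = (-26 - 43)*7 = -69*7 = -483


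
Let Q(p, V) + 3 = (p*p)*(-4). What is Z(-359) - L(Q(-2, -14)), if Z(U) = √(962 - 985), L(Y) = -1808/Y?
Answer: -1808/19 + I*√23 ≈ -95.158 + 4.7958*I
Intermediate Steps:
Q(p, V) = -3 - 4*p² (Q(p, V) = -3 + (p*p)*(-4) = -3 + p²*(-4) = -3 - 4*p²)
Z(U) = I*√23 (Z(U) = √(-23) = I*√23)
Z(-359) - L(Q(-2, -14)) = I*√23 - (-1808)/(-3 - 4*(-2)²) = I*√23 - (-1808)/(-3 - 4*4) = I*√23 - (-1808)/(-3 - 16) = I*√23 - (-1808)/(-19) = I*√23 - (-1808)*(-1)/19 = I*√23 - 1*1808/19 = I*√23 - 1808/19 = -1808/19 + I*√23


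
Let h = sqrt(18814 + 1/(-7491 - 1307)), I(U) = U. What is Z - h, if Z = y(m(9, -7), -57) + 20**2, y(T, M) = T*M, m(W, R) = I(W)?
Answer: -113 - sqrt(1456293973658)/8798 ≈ -250.16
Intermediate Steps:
m(W, R) = W
y(T, M) = M*T
h = sqrt(1456293973658)/8798 (h = sqrt(18814 + 1/(-8798)) = sqrt(18814 - 1/8798) = sqrt(165525571/8798) = sqrt(1456293973658)/8798 ≈ 137.16)
Z = -113 (Z = -57*9 + 20**2 = -513 + 400 = -113)
Z - h = -113 - sqrt(1456293973658)/8798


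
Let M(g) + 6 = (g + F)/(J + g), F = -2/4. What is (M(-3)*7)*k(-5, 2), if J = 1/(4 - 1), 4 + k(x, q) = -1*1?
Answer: 2625/16 ≈ 164.06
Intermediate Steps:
F = -½ (F = -2*¼ = -½ ≈ -0.50000)
k(x, q) = -5 (k(x, q) = -4 - 1*1 = -4 - 1 = -5)
J = ⅓ (J = 1/3 = ⅓ ≈ 0.33333)
M(g) = -6 + (-½ + g)/(⅓ + g) (M(g) = -6 + (g - ½)/(⅓ + g) = -6 + (-½ + g)/(⅓ + g))
(M(-3)*7)*k(-5, 2) = ((15*(-1 - 2*(-3))/(2*(1 + 3*(-3))))*7)*(-5) = ((15*(-1 + 6)/(2*(1 - 9)))*7)*(-5) = (((15/2)*5/(-8))*7)*(-5) = (((15/2)*(-⅛)*5)*7)*(-5) = -75/16*7*(-5) = -525/16*(-5) = 2625/16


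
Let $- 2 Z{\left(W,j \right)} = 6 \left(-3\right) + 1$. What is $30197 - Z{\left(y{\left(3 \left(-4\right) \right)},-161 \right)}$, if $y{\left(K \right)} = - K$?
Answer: $\frac{60377}{2} \approx 30189.0$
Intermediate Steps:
$Z{\left(W,j \right)} = \frac{17}{2}$ ($Z{\left(W,j \right)} = - \frac{6 \left(-3\right) + 1}{2} = - \frac{-18 + 1}{2} = \left(- \frac{1}{2}\right) \left(-17\right) = \frac{17}{2}$)
$30197 - Z{\left(y{\left(3 \left(-4\right) \right)},-161 \right)} = 30197 - \frac{17}{2} = \frac{60377}{2}$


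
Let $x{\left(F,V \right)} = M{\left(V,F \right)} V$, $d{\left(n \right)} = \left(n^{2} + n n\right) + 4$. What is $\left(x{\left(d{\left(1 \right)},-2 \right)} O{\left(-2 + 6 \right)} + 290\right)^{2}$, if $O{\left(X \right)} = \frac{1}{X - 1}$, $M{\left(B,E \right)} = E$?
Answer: $81796$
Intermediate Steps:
$O{\left(X \right)} = \frac{1}{-1 + X}$
$d{\left(n \right)} = 4 + 2 n^{2}$ ($d{\left(n \right)} = \left(n^{2} + n^{2}\right) + 4 = 2 n^{2} + 4 = 4 + 2 n^{2}$)
$x{\left(F,V \right)} = F V$
$\left(x{\left(d{\left(1 \right)},-2 \right)} O{\left(-2 + 6 \right)} + 290\right)^{2} = \left(\frac{\left(4 + 2 \cdot 1^{2}\right) \left(-2\right)}{-1 + \left(-2 + 6\right)} + 290\right)^{2} = \left(\frac{\left(4 + 2 \cdot 1\right) \left(-2\right)}{-1 + 4} + 290\right)^{2} = \left(\frac{\left(4 + 2\right) \left(-2\right)}{3} + 290\right)^{2} = \left(6 \left(-2\right) \frac{1}{3} + 290\right)^{2} = \left(\left(-12\right) \frac{1}{3} + 290\right)^{2} = \left(-4 + 290\right)^{2} = 286^{2} = 81796$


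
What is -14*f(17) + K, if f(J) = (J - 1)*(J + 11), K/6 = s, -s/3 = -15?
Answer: -6002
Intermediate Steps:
s = 45 (s = -3*(-15) = 45)
K = 270 (K = 6*45 = 270)
f(J) = (-1 + J)*(11 + J)
-14*f(17) + K = -14*(-11 + 17² + 10*17) + 270 = -14*(-11 + 289 + 170) + 270 = -14*448 + 270 = -6272 + 270 = -6002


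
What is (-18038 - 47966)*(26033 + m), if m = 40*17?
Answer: -1763164852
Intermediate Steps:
m = 680
(-18038 - 47966)*(26033 + m) = (-18038 - 47966)*(26033 + 680) = -66004*26713 = -1763164852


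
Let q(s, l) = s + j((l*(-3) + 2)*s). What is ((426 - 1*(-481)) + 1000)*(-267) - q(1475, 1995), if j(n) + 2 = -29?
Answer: -510613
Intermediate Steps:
j(n) = -31 (j(n) = -2 - 29 = -31)
q(s, l) = -31 + s (q(s, l) = s - 31 = -31 + s)
((426 - 1*(-481)) + 1000)*(-267) - q(1475, 1995) = ((426 - 1*(-481)) + 1000)*(-267) - (-31 + 1475) = ((426 + 481) + 1000)*(-267) - 1*1444 = (907 + 1000)*(-267) - 1444 = 1907*(-267) - 1444 = -509169 - 1444 = -510613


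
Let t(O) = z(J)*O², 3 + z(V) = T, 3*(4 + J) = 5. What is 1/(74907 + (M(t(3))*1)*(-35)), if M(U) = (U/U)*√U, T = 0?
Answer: 1189/89064948 + 5*I*√3/267194844 ≈ 1.335e-5 + 3.2412e-8*I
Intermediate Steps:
J = -7/3 (J = -4 + (⅓)*5 = -4 + 5/3 = -7/3 ≈ -2.3333)
z(V) = -3 (z(V) = -3 + 0 = -3)
t(O) = -3*O²
M(U) = √U (M(U) = 1*√U = √U)
1/(74907 + (M(t(3))*1)*(-35)) = 1/(74907 + (√(-3*3²)*1)*(-35)) = 1/(74907 + (√(-3*9)*1)*(-35)) = 1/(74907 + (√(-27)*1)*(-35)) = 1/(74907 + ((3*I*√3)*1)*(-35)) = 1/(74907 + (3*I*√3)*(-35)) = 1/(74907 - 105*I*√3)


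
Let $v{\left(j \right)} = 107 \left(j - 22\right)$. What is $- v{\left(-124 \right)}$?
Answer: $15622$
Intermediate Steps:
$v{\left(j \right)} = -2354 + 107 j$ ($v{\left(j \right)} = 107 \left(-22 + j\right) = -2354 + 107 j$)
$- v{\left(-124 \right)} = - (-2354 + 107 \left(-124\right)) = - (-2354 - 13268) = \left(-1\right) \left(-15622\right) = 15622$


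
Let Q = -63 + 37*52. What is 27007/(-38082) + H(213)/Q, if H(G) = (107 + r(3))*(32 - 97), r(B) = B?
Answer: -322546327/70870602 ≈ -4.5512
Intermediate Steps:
H(G) = -7150 (H(G) = (107 + 3)*(32 - 97) = 110*(-65) = -7150)
Q = 1861 (Q = -63 + 1924 = 1861)
27007/(-38082) + H(213)/Q = 27007/(-38082) - 7150/1861 = 27007*(-1/38082) - 7150*1/1861 = -27007/38082 - 7150/1861 = -322546327/70870602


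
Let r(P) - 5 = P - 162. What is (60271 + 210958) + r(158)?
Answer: 271230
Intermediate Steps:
r(P) = -157 + P (r(P) = 5 + (P - 162) = 5 + (-162 + P) = -157 + P)
(60271 + 210958) + r(158) = (60271 + 210958) + (-157 + 158) = 271229 + 1 = 271230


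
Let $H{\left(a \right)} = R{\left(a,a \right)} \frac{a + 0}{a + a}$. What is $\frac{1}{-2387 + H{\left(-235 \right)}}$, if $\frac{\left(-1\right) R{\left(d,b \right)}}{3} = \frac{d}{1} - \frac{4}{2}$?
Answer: $- \frac{2}{4063} \approx -0.00049225$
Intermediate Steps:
$R{\left(d,b \right)} = 6 - 3 d$ ($R{\left(d,b \right)} = - 3 \left(\frac{d}{1} - \frac{4}{2}\right) = - 3 \left(d 1 - 2\right) = - 3 \left(d - 2\right) = - 3 \left(-2 + d\right) = 6 - 3 d$)
$H{\left(a \right)} = 3 - \frac{3 a}{2}$ ($H{\left(a \right)} = \left(6 - 3 a\right) \frac{a + 0}{a + a} = \left(6 - 3 a\right) \frac{a}{2 a} = \left(6 - 3 a\right) a \frac{1}{2 a} = \left(6 - 3 a\right) \frac{1}{2} = 3 - \frac{3 a}{2}$)
$\frac{1}{-2387 + H{\left(-235 \right)}} = \frac{1}{-2387 + \left(3 - - \frac{705}{2}\right)} = \frac{1}{-2387 + \left(3 + \frac{705}{2}\right)} = \frac{1}{-2387 + \frac{711}{2}} = \frac{1}{- \frac{4063}{2}} = - \frac{2}{4063}$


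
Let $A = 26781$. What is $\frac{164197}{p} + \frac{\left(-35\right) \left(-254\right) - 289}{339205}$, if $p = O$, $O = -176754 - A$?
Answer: $- \frac{2157833554}{2761603587} \approx -0.78137$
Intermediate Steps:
$O = -203535$ ($O = -176754 - 26781 = -203535$)
$p = -203535$
$\frac{164197}{p} + \frac{\left(-35\right) \left(-254\right) - 289}{339205} = \frac{164197}{-203535} + \frac{\left(-35\right) \left(-254\right) - 289}{339205} = 164197 \left(- \frac{1}{203535}\right) + \left(8890 - 289\right) \frac{1}{339205} = - \frac{164197}{203535} + 8601 \cdot \frac{1}{339205} = - \frac{164197}{203535} + \frac{8601}{339205} = - \frac{2157833554}{2761603587}$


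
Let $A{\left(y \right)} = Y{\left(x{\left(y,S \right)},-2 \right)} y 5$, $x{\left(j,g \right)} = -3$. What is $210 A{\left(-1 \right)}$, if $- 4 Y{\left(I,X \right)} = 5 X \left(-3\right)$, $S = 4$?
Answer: $7875$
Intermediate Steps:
$Y{\left(I,X \right)} = \frac{15 X}{4}$ ($Y{\left(I,X \right)} = - \frac{5 X \left(-3\right)}{4} = - \frac{\left(-15\right) X}{4} = \frac{15 X}{4}$)
$A{\left(y \right)} = - \frac{75 y}{2}$ ($A{\left(y \right)} = \frac{15}{4} \left(-2\right) y 5 = - \frac{15 y}{2} \cdot 5 = - \frac{75 y}{2}$)
$210 A{\left(-1 \right)} = 210 \left(\left(- \frac{75}{2}\right) \left(-1\right)\right) = 210 \cdot \frac{75}{2} = 7875$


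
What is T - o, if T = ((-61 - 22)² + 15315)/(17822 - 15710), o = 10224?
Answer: -5392721/528 ≈ -10213.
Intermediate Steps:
T = 5551/528 (T = ((-83)² + 15315)/2112 = (6889 + 15315)*(1/2112) = 22204*(1/2112) = 5551/528 ≈ 10.513)
T - o = 5551/528 - 1*10224 = 5551/528 - 10224 = -5392721/528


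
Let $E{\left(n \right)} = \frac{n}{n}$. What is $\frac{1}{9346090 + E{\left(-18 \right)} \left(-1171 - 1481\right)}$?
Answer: $\frac{1}{9343438} \approx 1.0703 \cdot 10^{-7}$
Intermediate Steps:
$E{\left(n \right)} = 1$
$\frac{1}{9346090 + E{\left(-18 \right)} \left(-1171 - 1481\right)} = \frac{1}{9346090 + 1 \left(-1171 - 1481\right)} = \frac{1}{9346090 + 1 \left(-2652\right)} = \frac{1}{9346090 - 2652} = \frac{1}{9343438}$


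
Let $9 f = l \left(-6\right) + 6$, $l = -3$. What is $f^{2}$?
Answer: $\frac{64}{9} \approx 7.1111$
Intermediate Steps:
$f = \frac{8}{3}$ ($f = \frac{\left(-3\right) \left(-6\right) + 6}{9} = \frac{18 + 6}{9} = \frac{1}{9} \cdot 24 = \frac{8}{3} \approx 2.6667$)
$f^{2} = \left(\frac{8}{3}\right)^{2} = \frac{64}{9}$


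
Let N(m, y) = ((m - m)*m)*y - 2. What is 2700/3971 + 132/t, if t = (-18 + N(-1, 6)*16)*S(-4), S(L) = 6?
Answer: 23819/99275 ≈ 0.23993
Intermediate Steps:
N(m, y) = -2 (N(m, y) = (0*m)*y - 2 = 0*y - 2 = 0 - 2 = -2)
t = -300 (t = (-18 - 2*16)*6 = (-18 - 32)*6 = -50*6 = -300)
2700/3971 + 132/t = 2700/3971 + 132/(-300) = 2700*(1/3971) + 132*(-1/300) = 2700/3971 - 11/25 = 23819/99275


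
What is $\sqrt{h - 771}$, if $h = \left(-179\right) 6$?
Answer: $3 i \sqrt{205} \approx 42.953 i$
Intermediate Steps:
$h = -1074$
$\sqrt{h - 771} = \sqrt{-1074 - 771} = \sqrt{-1845} = 3 i \sqrt{205}$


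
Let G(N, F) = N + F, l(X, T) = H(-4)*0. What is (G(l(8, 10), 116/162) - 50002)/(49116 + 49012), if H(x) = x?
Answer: -506263/993546 ≈ -0.50955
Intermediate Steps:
l(X, T) = 0 (l(X, T) = -4*0 = 0)
G(N, F) = F + N
(G(l(8, 10), 116/162) - 50002)/(49116 + 49012) = ((116/162 + 0) - 50002)/(49116 + 49012) = ((116*(1/162) + 0) - 50002)/98128 = ((58/81 + 0) - 50002)*(1/98128) = (58/81 - 50002)*(1/98128) = -4050104/81*1/98128 = -506263/993546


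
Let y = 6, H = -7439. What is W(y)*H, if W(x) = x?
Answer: -44634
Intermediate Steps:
W(y)*H = 6*(-7439) = -44634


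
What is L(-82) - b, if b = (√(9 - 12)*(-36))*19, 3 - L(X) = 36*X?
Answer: 2955 + 684*I*√3 ≈ 2955.0 + 1184.7*I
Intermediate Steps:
L(X) = 3 - 36*X
b = -684*I*√3 (b = (√(-3)*(-36))*19 = ((I*√3)*(-36))*19 = -36*I*√3*19 = -684*I*√3 ≈ -1184.7*I)
L(-82) - b = (3 - 36*(-82)) - (-684)*I*√3 = (3 + 2952) + 684*I*√3 = 2955 + 684*I*√3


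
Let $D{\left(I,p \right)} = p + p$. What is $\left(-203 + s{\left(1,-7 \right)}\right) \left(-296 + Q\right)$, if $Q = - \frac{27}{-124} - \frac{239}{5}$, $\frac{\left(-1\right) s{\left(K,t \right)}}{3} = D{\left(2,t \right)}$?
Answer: $\frac{34296381}{620} \approx 55317.0$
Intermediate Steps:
$D{\left(I,p \right)} = 2 p$
$s{\left(K,t \right)} = - 6 t$ ($s{\left(K,t \right)} = - 3 \cdot 2 t = - 6 t$)
$Q = - \frac{29501}{620}$ ($Q = \left(-27\right) \left(- \frac{1}{124}\right) - \frac{239}{5} = \frac{27}{124} - \frac{239}{5} = - \frac{29501}{620} \approx -47.582$)
$\left(-203 + s{\left(1,-7 \right)}\right) \left(-296 + Q\right) = \left(-203 - -42\right) \left(-296 - \frac{29501}{620}\right) = \left(-203 + 42\right) \left(- \frac{213021}{620}\right) = \left(-161\right) \left(- \frac{213021}{620}\right) = \frac{34296381}{620}$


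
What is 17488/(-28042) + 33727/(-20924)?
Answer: -655845723/293375404 ≈ -2.2355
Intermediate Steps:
17488/(-28042) + 33727/(-20924) = 17488*(-1/28042) + 33727*(-1/20924) = -8744/14021 - 33727/20924 = -655845723/293375404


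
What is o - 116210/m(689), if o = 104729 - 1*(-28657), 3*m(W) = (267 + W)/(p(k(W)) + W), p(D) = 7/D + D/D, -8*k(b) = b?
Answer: -19465860249/164671 ≈ -1.1821e+5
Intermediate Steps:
k(b) = -b/8
p(D) = 1 + 7/D (p(D) = 7/D + 1 = 1 + 7/D)
m(W) = (267 + W)/(3*(W - 8*(7 - W/8)/W)) (m(W) = ((267 + W)/((7 - W/8)/((-W/8)) + W))/3 = ((267 + W)/((-8/W)*(7 - W/8) + W))/3 = ((267 + W)/(-8*(7 - W/8)/W + W))/3 = ((267 + W)/(W - 8*(7 - W/8)/W))/3 = (267 + W)/(3*(W - 8*(7 - W/8)/W)))
o = 133386 (o = 104729 + 28657 = 133386)
o - 116210/m(689) = 133386 - 116210/((⅓)*689*(267 + 689)/(-56 + 689 + 689²)) = 133386 - 116210/((⅓)*689*956/(-56 + 689 + 474721)) = 133386 - 116210/((⅓)*689*956/475354) = 133386 - 116210/((⅓)*689*(1/475354)*956) = 133386 - 116210/329342/713031 = 133386 - 116210*713031/329342 = 133386 - 1*41430666255/164671 = 133386 - 41430666255/164671 = -19465860249/164671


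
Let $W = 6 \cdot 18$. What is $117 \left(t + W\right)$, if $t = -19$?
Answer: $10413$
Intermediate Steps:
$W = 108$
$117 \left(t + W\right) = 117 \left(-19 + 108\right) = 117 \cdot 89 = 10413$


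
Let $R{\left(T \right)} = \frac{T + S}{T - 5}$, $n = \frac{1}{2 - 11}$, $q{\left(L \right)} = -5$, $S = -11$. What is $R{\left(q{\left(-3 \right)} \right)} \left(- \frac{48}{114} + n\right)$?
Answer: $- \frac{728}{855} \approx -0.85146$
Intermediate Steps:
$n = - \frac{1}{9}$ ($n = \frac{1}{-9} = - \frac{1}{9} \approx -0.11111$)
$R{\left(T \right)} = \frac{-11 + T}{-5 + T}$ ($R{\left(T \right)} = \frac{T - 11}{T - 5} = \frac{-11 + T}{-5 + T}$)
$R{\left(q{\left(-3 \right)} \right)} \left(- \frac{48}{114} + n\right) = \frac{-11 - 5}{-5 - 5} \left(- \frac{48}{114} - \frac{1}{9}\right) = \frac{1}{-10} \left(-16\right) \left(\left(-48\right) \frac{1}{114} - \frac{1}{9}\right) = \left(- \frac{1}{10}\right) \left(-16\right) \left(- \frac{8}{19} - \frac{1}{9}\right) = \frac{8}{5} \left(- \frac{91}{171}\right) = - \frac{728}{855}$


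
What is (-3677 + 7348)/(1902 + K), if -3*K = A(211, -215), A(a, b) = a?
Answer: 11013/5495 ≈ 2.0042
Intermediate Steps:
K = -211/3 (K = -⅓*211 = -211/3 ≈ -70.333)
(-3677 + 7348)/(1902 + K) = (-3677 + 7348)/(1902 - 211/3) = 3671/(5495/3) = 3671*(3/5495) = 11013/5495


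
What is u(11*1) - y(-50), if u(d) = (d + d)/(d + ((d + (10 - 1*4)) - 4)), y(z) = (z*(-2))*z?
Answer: 60011/12 ≈ 5000.9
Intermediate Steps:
y(z) = -2*z**2 (y(z) = (-2*z)*z = -2*z**2)
u(d) = 2*d/(2 + 2*d) (u(d) = (2*d)/(d + ((d + (10 - 4)) - 4)) = (2*d)/(d + ((d + 6) - 4)) = (2*d)/(d + ((6 + d) - 4)) = (2*d)/(d + (2 + d)) = (2*d)/(2 + 2*d) = 2*d/(2 + 2*d))
u(11*1) - y(-50) = (11*1)/(1 + 11*1) - (-2)*(-50)**2 = 11/(1 + 11) - (-2)*2500 = 11/12 - 1*(-5000) = 11*(1/12) + 5000 = 11/12 + 5000 = 60011/12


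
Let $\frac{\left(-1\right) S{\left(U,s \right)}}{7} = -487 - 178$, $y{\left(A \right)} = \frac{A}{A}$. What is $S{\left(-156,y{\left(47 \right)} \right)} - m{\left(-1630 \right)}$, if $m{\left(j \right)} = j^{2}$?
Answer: $-2652245$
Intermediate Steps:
$y{\left(A \right)} = 1$
$S{\left(U,s \right)} = 4655$ ($S{\left(U,s \right)} = - 7 \left(-487 - 178\right) = \left(-7\right) \left(-665\right) = 4655$)
$S{\left(-156,y{\left(47 \right)} \right)} - m{\left(-1630 \right)} = 4655 - \left(-1630\right)^{2} = 4655 - 2656900 = -2652245$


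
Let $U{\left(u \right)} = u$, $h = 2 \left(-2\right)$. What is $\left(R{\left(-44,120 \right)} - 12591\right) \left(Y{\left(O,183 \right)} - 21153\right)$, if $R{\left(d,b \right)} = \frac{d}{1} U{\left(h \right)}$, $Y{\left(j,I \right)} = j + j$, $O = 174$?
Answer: $258294075$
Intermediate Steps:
$Y{\left(j,I \right)} = 2 j$
$h = -4$
$R{\left(d,b \right)} = - 4 d$ ($R{\left(d,b \right)} = \frac{d}{1} \left(-4\right) = d 1 \left(-4\right) = d \left(-4\right) = - 4 d$)
$\left(R{\left(-44,120 \right)} - 12591\right) \left(Y{\left(O,183 \right)} - 21153\right) = \left(\left(-4\right) \left(-44\right) - 12591\right) \left(2 \cdot 174 - 21153\right) = \left(176 - 12591\right) \left(348 - 21153\right) = \left(-12415\right) \left(-20805\right) = 258294075$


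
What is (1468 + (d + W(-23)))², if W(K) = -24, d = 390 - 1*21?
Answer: 3286969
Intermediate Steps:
d = 369 (d = 390 - 21 = 369)
(1468 + (d + W(-23)))² = (1468 + (369 - 24))² = (1468 + 345)² = 1813² = 3286969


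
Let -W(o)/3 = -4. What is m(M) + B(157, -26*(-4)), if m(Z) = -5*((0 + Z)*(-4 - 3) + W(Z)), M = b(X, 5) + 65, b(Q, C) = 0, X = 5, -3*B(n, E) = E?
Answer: 6541/3 ≈ 2180.3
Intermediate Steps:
W(o) = 12 (W(o) = -3*(-4) = 12)
B(n, E) = -E/3
M = 65 (M = 0 + 65 = 65)
m(Z) = -60 + 35*Z (m(Z) = -5*((0 + Z)*(-4 - 3) + 12) = -5*(Z*(-7) + 12) = -5*(-7*Z + 12) = -5*(12 - 7*Z) = -60 + 35*Z)
m(M) + B(157, -26*(-4)) = (-60 + 35*65) - (-26)*(-4)/3 = (-60 + 2275) - ⅓*104 = 2215 - 104/3 = 6541/3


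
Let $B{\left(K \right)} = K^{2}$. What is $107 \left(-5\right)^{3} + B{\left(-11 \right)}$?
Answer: $-13254$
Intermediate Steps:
$107 \left(-5\right)^{3} + B{\left(-11 \right)} = 107 \left(-5\right)^{3} + \left(-11\right)^{2} = 107 \left(-125\right) + 121 = -13375 + 121 = -13254$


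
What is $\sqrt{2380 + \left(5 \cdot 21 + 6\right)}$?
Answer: $\sqrt{2491} \approx 49.91$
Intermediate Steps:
$\sqrt{2380 + \left(5 \cdot 21 + 6\right)} = \sqrt{2380 + \left(105 + 6\right)} = \sqrt{2380 + 111} = \sqrt{2491}$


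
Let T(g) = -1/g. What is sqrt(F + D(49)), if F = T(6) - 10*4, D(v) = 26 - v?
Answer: I*sqrt(2274)/6 ≈ 7.9477*I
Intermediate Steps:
F = -241/6 (F = -1/6 - 10*4 = -1*1/6 - 40 = -1/6 - 40 = -241/6 ≈ -40.167)
sqrt(F + D(49)) = sqrt(-241/6 + (26 - 1*49)) = sqrt(-241/6 + (26 - 49)) = sqrt(-241/6 - 23) = sqrt(-379/6) = I*sqrt(2274)/6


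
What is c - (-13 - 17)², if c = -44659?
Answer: -45559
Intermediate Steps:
c - (-13 - 17)² = -44659 - (-13 - 17)² = -44659 - 1*(-30)² = -44659 - 1*900 = -44659 - 900 = -45559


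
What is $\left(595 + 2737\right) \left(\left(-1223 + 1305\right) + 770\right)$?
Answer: $2838864$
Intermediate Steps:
$\left(595 + 2737\right) \left(\left(-1223 + 1305\right) + 770\right) = 3332 \left(82 + 770\right) = 3332 \cdot 852 = 2838864$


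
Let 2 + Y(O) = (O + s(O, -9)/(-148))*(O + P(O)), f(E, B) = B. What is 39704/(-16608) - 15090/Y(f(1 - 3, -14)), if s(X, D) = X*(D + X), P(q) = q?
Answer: -310473943/8658996 ≈ -35.856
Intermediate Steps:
Y(O) = -2 + 2*O*(O - O*(-9 + O)/148) (Y(O) = -2 + (O + (O*(-9 + O))/(-148))*(O + O) = -2 + (O + (O*(-9 + O))*(-1/148))*(2*O) = -2 + (O - O*(-9 + O)/148)*(2*O) = -2 + 2*O*(O - O*(-9 + O)/148))
39704/(-16608) - 15090/Y(f(1 - 3, -14)) = 39704/(-16608) - 15090/(-2 - 1/74*(-14)**3 + (157/74)*(-14)**2) = 39704*(-1/16608) - 15090/(-2 - 1/74*(-2744) + (157/74)*196) = -4963/2076 - 15090/(-2 + 1372/37 + 15386/37) = -4963/2076 - 15090/16684/37 = -4963/2076 - 15090*37/16684 = -4963/2076 - 279165/8342 = -310473943/8658996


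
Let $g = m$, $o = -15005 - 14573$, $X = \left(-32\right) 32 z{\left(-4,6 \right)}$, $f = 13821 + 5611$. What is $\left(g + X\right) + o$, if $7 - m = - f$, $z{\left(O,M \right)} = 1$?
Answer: $-11163$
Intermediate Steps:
$f = 19432$
$X = -1024$ ($X = \left(-32\right) 32 \cdot 1 = \left(-1024\right) 1 = -1024$)
$m = 19439$ ($m = 7 - \left(-1\right) 19432 = 7 - -19432 = 7 + 19432 = 19439$)
$o = -29578$
$g = 19439$
$\left(g + X\right) + o = \left(19439 - 1024\right) - 29578 = 18415 - 29578 = -11163$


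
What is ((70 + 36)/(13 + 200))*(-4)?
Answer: -424/213 ≈ -1.9906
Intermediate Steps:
((70 + 36)/(13 + 200))*(-4) = (106/213)*(-4) = -424/213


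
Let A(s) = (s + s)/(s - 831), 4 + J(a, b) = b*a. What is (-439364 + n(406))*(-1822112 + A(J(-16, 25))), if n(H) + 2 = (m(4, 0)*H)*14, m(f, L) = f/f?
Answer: 975917862419184/1235 ≈ 7.9022e+11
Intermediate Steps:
m(f, L) = 1
J(a, b) = -4 + a*b (J(a, b) = -4 + b*a = -4 + a*b)
A(s) = 2*s/(-831 + s) (A(s) = (2*s)/(-831 + s) = 2*s/(-831 + s))
n(H) = -2 + 14*H (n(H) = -2 + (1*H)*14 = -2 + H*14 = -2 + 14*H)
(-439364 + n(406))*(-1822112 + A(J(-16, 25))) = (-439364 + (-2 + 14*406))*(-1822112 + 2*(-4 - 16*25)/(-831 + (-4 - 16*25))) = (-439364 + (-2 + 5684))*(-1822112 + 2*(-4 - 400)/(-831 + (-4 - 400))) = (-439364 + 5682)*(-1822112 + 2*(-404)/(-831 - 404)) = -433682*(-1822112 + 2*(-404)/(-1235)) = -433682*(-1822112 + 2*(-404)*(-1/1235)) = -433682*(-1822112 + 808/1235) = -433682*(-2250307512/1235) = 975917862419184/1235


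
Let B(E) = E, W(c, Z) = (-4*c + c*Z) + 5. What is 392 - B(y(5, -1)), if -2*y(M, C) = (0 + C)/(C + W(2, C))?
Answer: 4705/12 ≈ 392.08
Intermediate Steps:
W(c, Z) = 5 - 4*c + Z*c (W(c, Z) = (-4*c + Z*c) + 5 = 5 - 4*c + Z*c)
y(M, C) = -C/(2*(-3 + 3*C)) (y(M, C) = -(0 + C)/(2*(C + (5 - 4*2 + C*2))) = -C/(2*(C + (5 - 8 + 2*C))) = -C/(2*(C + (-3 + 2*C))) = -C/(2*(-3 + 3*C)))
392 - B(y(5, -1)) = 392 - (-1)*(-1)/(-6 + 6*(-1)) = 392 - (-1)*(-1)/(-6 - 6) = 392 - (-1)*(-1)/(-12) = 392 - (-1)*(-1)*(-1)/12 = 392 - 1*(-1/12) = 392 + 1/12 = 4705/12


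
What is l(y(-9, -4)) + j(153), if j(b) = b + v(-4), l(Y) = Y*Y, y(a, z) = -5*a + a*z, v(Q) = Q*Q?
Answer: 6730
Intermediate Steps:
v(Q) = Q²
l(Y) = Y²
j(b) = 16 + b (j(b) = b + (-4)² = b + 16 = 16 + b)
l(y(-9, -4)) + j(153) = (-9*(-5 - 4))² + (16 + 153) = (-9*(-9))² + 169 = 81² + 169 = 6561 + 169 = 6730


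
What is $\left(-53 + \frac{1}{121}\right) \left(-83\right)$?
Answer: $\frac{532196}{121} \approx 4398.3$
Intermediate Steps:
$\left(-53 + \frac{1}{121}\right) \left(-83\right) = \left(- \frac{6412}{121}\right) \left(-83\right) = \frac{532196}{121}$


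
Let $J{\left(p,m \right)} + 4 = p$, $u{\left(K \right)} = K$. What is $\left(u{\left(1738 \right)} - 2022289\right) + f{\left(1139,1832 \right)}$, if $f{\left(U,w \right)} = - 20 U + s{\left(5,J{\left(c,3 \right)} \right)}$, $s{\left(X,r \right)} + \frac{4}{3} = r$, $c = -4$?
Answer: $- \frac{6130021}{3} \approx -2.0433 \cdot 10^{6}$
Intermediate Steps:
$J{\left(p,m \right)} = -4 + p$
$s{\left(X,r \right)} = - \frac{4}{3} + r$
$f{\left(U,w \right)} = - \frac{28}{3} - 20 U$ ($f{\left(U,w \right)} = - 20 U - \frac{28}{3} = - \frac{28}{3} - 20 U$)
$\left(u{\left(1738 \right)} - 2022289\right) + f{\left(1139,1832 \right)} = \left(1738 - 2022289\right) - \frac{68368}{3} = -2020551 - \frac{68368}{3} = - \frac{6130021}{3}$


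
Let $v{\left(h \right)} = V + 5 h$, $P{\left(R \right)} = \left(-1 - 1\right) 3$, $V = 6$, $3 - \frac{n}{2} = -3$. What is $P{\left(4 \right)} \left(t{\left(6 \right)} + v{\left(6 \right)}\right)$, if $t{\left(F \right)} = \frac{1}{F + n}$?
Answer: $- \frac{649}{3} \approx -216.33$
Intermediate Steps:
$n = 12$ ($n = 6 - -6 = 6 + 6 = 12$)
$P{\left(R \right)} = -6$ ($P{\left(R \right)} = \left(-2\right) 3 = -6$)
$t{\left(F \right)} = \frac{1}{12 + F}$ ($t{\left(F \right)} = \frac{1}{F + 12} = \frac{1}{12 + F}$)
$v{\left(h \right)} = 6 + 5 h$
$P{\left(4 \right)} \left(t{\left(6 \right)} + v{\left(6 \right)}\right) = - 6 \left(\frac{1}{12 + 6} + \left(6 + 5 \cdot 6\right)\right) = - 6 \left(\frac{1}{18} + \left(6 + 30\right)\right) = - 6 \left(\frac{1}{18} + 36\right) = \left(-6\right) \frac{649}{18} = - \frac{649}{3}$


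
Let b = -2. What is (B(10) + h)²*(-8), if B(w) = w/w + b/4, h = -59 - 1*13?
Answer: -40898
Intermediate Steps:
h = -72 (h = -59 - 13 = -72)
B(w) = ½ (B(w) = w/w - 2/4 = 1 - 2*¼ = 1 - ½ = ½)
(B(10) + h)²*(-8) = (½ - 72)²*(-8) = (-143/2)²*(-8) = (20449/4)*(-8) = -40898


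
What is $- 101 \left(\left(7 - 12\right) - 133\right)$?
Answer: $13938$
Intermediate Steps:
$- 101 \left(\left(7 - 12\right) - 133\right) = - 101 \left(-5 - 133\right) = \left(-101\right) \left(-138\right) = 13938$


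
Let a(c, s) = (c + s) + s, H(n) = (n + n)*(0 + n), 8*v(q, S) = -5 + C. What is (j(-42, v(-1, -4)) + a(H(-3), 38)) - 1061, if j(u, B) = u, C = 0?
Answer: -1009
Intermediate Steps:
v(q, S) = -5/8 (v(q, S) = (-5 + 0)/8 = (⅛)*(-5) = -5/8)
H(n) = 2*n² (H(n) = (2*n)*n = 2*n²)
a(c, s) = c + 2*s
(j(-42, v(-1, -4)) + a(H(-3), 38)) - 1061 = (-42 + (2*(-3)² + 2*38)) - 1061 = (-42 + (2*9 + 76)) - 1061 = (-42 + (18 + 76)) - 1061 = (-42 + 94) - 1061 = 52 - 1061 = -1009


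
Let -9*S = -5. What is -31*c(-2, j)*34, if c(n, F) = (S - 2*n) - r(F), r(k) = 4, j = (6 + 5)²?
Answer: -5270/9 ≈ -585.56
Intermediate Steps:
S = 5/9 (S = -⅑*(-5) = 5/9 ≈ 0.55556)
j = 121 (j = 11² = 121)
c(n, F) = -31/9 - 2*n (c(n, F) = (5/9 - 2*n) - 1*4 = (5/9 - 2*n) - 4 = -31/9 - 2*n)
-31*c(-2, j)*34 = -31*(-31/9 - 2*(-2))*34 = -31*(-31/9 + 4)*34 = -31*5/9*34 = -155/9*34 = -5270/9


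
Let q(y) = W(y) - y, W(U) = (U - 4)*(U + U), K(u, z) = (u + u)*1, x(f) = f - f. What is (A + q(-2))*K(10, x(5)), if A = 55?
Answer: 1620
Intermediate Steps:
x(f) = 0
K(u, z) = 2*u (K(u, z) = (2*u)*1 = 2*u)
W(U) = 2*U*(-4 + U) (W(U) = (-4 + U)*(2*U) = 2*U*(-4 + U))
q(y) = -y + 2*y*(-4 + y) (q(y) = 2*y*(-4 + y) - y = -y + 2*y*(-4 + y))
(A + q(-2))*K(10, x(5)) = (55 - 2*(-9 + 2*(-2)))*(2*10) = (55 - 2*(-9 - 4))*20 = (55 - 2*(-13))*20 = (55 + 26)*20 = 81*20 = 1620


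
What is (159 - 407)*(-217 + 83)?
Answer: 33232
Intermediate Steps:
(159 - 407)*(-217 + 83) = -248*(-134) = 33232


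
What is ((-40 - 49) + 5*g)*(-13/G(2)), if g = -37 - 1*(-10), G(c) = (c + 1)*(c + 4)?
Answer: 1456/9 ≈ 161.78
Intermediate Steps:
G(c) = (1 + c)*(4 + c)
g = -27 (g = -37 + 10 = -27)
((-40 - 49) + 5*g)*(-13/G(2)) = ((-40 - 49) + 5*(-27))*(-13/(4 + 2² + 5*2)) = (-89 - 135)*(-13/(4 + 4 + 10)) = -(-2912)/18 = -224*(-13/18) = 1456/9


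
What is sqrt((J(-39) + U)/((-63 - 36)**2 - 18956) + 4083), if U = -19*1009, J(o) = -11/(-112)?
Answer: sqrt(268432328165785)/256340 ≈ 63.915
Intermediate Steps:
J(o) = 11/112 (J(o) = -11*(-1/112) = 11/112)
U = -19171
sqrt((J(-39) + U)/((-63 - 36)**2 - 18956) + 4083) = sqrt((11/112 - 19171)/((-63 - 36)**2 - 18956) + 4083) = sqrt(-2147141/(112*((-99)**2 - 18956)) + 4083) = sqrt(-2147141/(112*(9801 - 18956)) + 4083) = sqrt(-2147141/112/(-9155) + 4083) = sqrt(-2147141/112*(-1/9155) + 4083) = sqrt(2147141/1025360 + 4083) = sqrt(4188692021/1025360) = sqrt(268432328165785)/256340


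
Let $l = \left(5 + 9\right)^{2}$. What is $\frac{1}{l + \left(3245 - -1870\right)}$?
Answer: $\frac{1}{5311} \approx 0.00018829$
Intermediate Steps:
$l = 196$ ($l = 14^{2} = 196$)
$\frac{1}{l + \left(3245 - -1870\right)} = \frac{1}{196 + \left(3245 - -1870\right)} = \frac{1}{196 + \left(3245 + 1870\right)} = \frac{1}{196 + 5115} = \frac{1}{5311}$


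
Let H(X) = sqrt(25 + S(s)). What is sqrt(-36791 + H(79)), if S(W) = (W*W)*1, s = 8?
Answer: sqrt(-36791 + sqrt(89)) ≈ 191.79*I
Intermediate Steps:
S(W) = W**2 (S(W) = W**2*1 = W**2)
H(X) = sqrt(89) (H(X) = sqrt(25 + 8**2) = sqrt(25 + 64) = sqrt(89))
sqrt(-36791 + H(79)) = sqrt(-36791 + sqrt(89))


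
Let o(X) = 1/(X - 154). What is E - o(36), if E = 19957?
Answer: 2354927/118 ≈ 19957.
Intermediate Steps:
o(X) = 1/(-154 + X)
E - o(36) = 19957 - 1/(-154 + 36) = 19957 - 1/(-118) = 19957 - 1*(-1/118) = 19957 + 1/118 = 2354927/118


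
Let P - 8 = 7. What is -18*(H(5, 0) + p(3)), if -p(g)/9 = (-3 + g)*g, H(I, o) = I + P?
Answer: -360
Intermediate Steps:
P = 15 (P = 8 + 7 = 15)
H(I, o) = 15 + I (H(I, o) = I + 15 = 15 + I)
p(g) = -9*g*(-3 + g) (p(g) = -9*(-3 + g)*g = -9*g*(-3 + g))
-18*(H(5, 0) + p(3)) = -18*((15 + 5) + 9*3*(3 - 1*3)) = -18*(20 + 9*3*(3 - 3)) = -18*(20 + 9*3*0) = -18*(20 + 0) = -18*20 = -360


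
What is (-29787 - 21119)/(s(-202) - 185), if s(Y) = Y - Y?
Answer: 50906/185 ≈ 275.17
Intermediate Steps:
s(Y) = 0
(-29787 - 21119)/(s(-202) - 185) = (-29787 - 21119)/(0 - 185) = -50906/(-185) = -50906*(-1/185) = 50906/185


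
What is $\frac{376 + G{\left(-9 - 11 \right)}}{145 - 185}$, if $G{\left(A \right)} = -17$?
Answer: $- \frac{359}{40} \approx -8.975$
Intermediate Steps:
$\frac{376 + G{\left(-9 - 11 \right)}}{145 - 185} = \frac{376 - 17}{145 - 185} = \frac{359}{-40} = 359 \left(- \frac{1}{40}\right) = - \frac{359}{40}$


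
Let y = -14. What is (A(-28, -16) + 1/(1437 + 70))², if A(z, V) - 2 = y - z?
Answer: 581436769/2271049 ≈ 256.02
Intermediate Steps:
A(z, V) = -12 - z (A(z, V) = 2 + (-14 - z) = -12 - z)
(A(-28, -16) + 1/(1437 + 70))² = ((-12 - 1*(-28)) + 1/(1437 + 70))² = ((-12 + 28) + 1/1507)² = (16 + 1/1507)² = (24113/1507)² = 581436769/2271049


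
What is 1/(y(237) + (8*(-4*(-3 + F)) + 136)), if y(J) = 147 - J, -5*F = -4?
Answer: 5/582 ≈ 0.0085911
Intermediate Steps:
F = ⅘ (F = -⅕*(-4) = ⅘ ≈ 0.80000)
1/(y(237) + (8*(-4*(-3 + F)) + 136)) = 1/((147 - 1*237) + (8*(-4*(-3 + ⅘)) + 136)) = 1/((147 - 237) + (8*(-4*(-11/5)) + 136)) = 1/(-90 + (8*(44/5) + 136)) = 1/(-90 + (352/5 + 136)) = 1/(-90 + 1032/5) = 1/(582/5) = 5/582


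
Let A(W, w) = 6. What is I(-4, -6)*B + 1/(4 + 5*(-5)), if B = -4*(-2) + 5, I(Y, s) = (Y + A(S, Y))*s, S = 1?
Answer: -3277/21 ≈ -156.05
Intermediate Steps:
I(Y, s) = s*(6 + Y) (I(Y, s) = (Y + 6)*s = (6 + Y)*s = s*(6 + Y))
B = 13 (B = 8 + 5 = 13)
I(-4, -6)*B + 1/(4 + 5*(-5)) = -6*(6 - 4)*13 + 1/(4 + 5*(-5)) = -6*2*13 + 1/(4 - 25) = -12*13 + 1/(-21) = -156 - 1/21 = -3277/21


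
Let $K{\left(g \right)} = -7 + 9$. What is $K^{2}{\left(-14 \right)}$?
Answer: $4$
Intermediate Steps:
$K{\left(g \right)} = 2$
$K^{2}{\left(-14 \right)} = 2^{2} = 4$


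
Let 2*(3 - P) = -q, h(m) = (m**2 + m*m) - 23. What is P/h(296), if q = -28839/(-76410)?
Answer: 162433/8925146460 ≈ 1.8199e-5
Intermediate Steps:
h(m) = -23 + 2*m**2 (h(m) = (m**2 + m**2) - 23 = 2*m**2 - 23 = -23 + 2*m**2)
q = 9613/25470 (q = -28839*(-1/76410) = 9613/25470 ≈ 0.37742)
P = 162433/50940 (P = 3 - (-1)*9613/(2*25470) = 3 - 1/2*(-9613/25470) = 3 + 9613/50940 = 162433/50940 ≈ 3.1887)
P/h(296) = 162433/(50940*(-23 + 2*296**2)) = 162433/(50940*(-23 + 2*87616)) = 162433/(50940*(-23 + 175232)) = (162433/50940)/175209 = (162433/50940)*(1/175209) = 162433/8925146460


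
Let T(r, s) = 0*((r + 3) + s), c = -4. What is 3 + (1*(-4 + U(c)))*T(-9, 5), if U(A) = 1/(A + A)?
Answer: 3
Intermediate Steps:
U(A) = 1/(2*A)
T(r, s) = 0 (T(r, s) = 0*((3 + r) + s) = 0*(3 + r + s) = 0)
3 + (1*(-4 + U(c)))*T(-9, 5) = 3 + (1*(-4 + (1/2)/(-4)))*0 = 3 + (1*(-4 + (1/2)*(-1/4)))*0 = 3 + (1*(-4 - 1/8))*0 = 3 + (1*(-33/8))*0 = 3 - 33/8*0 = 3 + 0 = 3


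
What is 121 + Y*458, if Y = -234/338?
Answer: -2549/13 ≈ -196.08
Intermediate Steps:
Y = -9/13 (Y = -234*1/338 = -9/13 ≈ -0.69231)
121 + Y*458 = 121 - 9/13*458 = 121 - 4122/13 = -2549/13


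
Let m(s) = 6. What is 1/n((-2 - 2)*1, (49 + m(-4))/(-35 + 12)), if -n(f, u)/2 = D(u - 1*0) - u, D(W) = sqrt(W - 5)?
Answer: -253/2774 + 23*I*sqrt(3910)/13870 ≈ -0.091204 + 0.10369*I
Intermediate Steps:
D(W) = sqrt(-5 + W)
n(f, u) = -2*sqrt(-5 + u) + 2*u (n(f, u) = -2*(sqrt(-5 + (u - 1*0)) - u) = -2*(sqrt(-5 + (u + 0)) - u) = -2*(sqrt(-5 + u) - u) = -2*sqrt(-5 + u) + 2*u)
1/n((-2 - 2)*1, (49 + m(-4))/(-35 + 12)) = 1/(-2*sqrt(-5 + (49 + 6)/(-35 + 12)) + 2*((49 + 6)/(-35 + 12))) = 1/(-2*sqrt(-5 + 55/(-23)) + 2*(55/(-23))) = 1/(-2*sqrt(-5 + 55*(-1/23)) + 2*(55*(-1/23))) = 1/(-2*sqrt(-5 - 55/23) + 2*(-55/23)) = 1/(-2*I*sqrt(3910)/23 - 110/23) = 1/(-110/23 - 2*I*sqrt(3910)/23)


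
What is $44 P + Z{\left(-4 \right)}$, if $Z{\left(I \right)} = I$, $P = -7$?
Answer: $-312$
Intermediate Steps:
$44 P + Z{\left(-4 \right)} = 44 \left(-7\right) - 4 = -308 - 4 = -312$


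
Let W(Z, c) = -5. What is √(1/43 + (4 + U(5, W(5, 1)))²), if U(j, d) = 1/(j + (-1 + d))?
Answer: 2*√4171/43 ≈ 3.0039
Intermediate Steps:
U(j, d) = 1/(-1 + d + j)
√(1/43 + (4 + U(5, W(5, 1)))²) = √(1/43 + (4 + 1/(-1 - 5 + 5))²) = √(1/43 + (4 + 1/(-1))²) = √(1/43 + (4 - 1)²) = √(1/43 + 3²) = √(1/43 + 9) = √(388/43) = 2*√4171/43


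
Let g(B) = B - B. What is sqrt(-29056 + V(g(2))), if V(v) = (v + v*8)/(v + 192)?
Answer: 8*I*sqrt(454) ≈ 170.46*I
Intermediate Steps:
g(B) = 0
V(v) = 9*v/(192 + v) (V(v) = (v + 8*v)/(192 + v) = (9*v)/(192 + v) = 9*v/(192 + v))
sqrt(-29056 + V(g(2))) = sqrt(-29056 + 9*0/(192 + 0)) = sqrt(-29056 + 9*0/192) = sqrt(-29056 + 9*0*(1/192)) = sqrt(-29056 + 0) = sqrt(-29056) = 8*I*sqrt(454)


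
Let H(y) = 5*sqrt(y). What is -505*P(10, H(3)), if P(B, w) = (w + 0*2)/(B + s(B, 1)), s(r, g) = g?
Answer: -2525*sqrt(3)/11 ≈ -397.58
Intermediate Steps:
P(B, w) = w/(1 + B) (P(B, w) = (w + 0*2)/(B + 1) = (w + 0)/(1 + B) = w/(1 + B))
-505*P(10, H(3)) = -505*5*sqrt(3)/(1 + 10) = -505*5*sqrt(3)/11 = -2525*sqrt(3)/11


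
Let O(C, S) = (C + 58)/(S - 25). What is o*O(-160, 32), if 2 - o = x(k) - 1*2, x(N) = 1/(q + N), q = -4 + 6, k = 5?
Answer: -2754/49 ≈ -56.204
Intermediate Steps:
q = 2
x(N) = 1/(2 + N)
O(C, S) = (58 + C)/(-25 + S)
o = 27/7 (o = 2 - (1/(2 + 5) - 1*2) = 2 - (1/7 - 2) = 2 - (⅐ - 2) = 2 - 1*(-13/7) = 2 + 13/7 = 27/7 ≈ 3.8571)
o*O(-160, 32) = 27*((58 - 160)/(-25 + 32))/7 = 27*(-102/7)/7 = 27*((⅐)*(-102))/7 = (27/7)*(-102/7) = -2754/49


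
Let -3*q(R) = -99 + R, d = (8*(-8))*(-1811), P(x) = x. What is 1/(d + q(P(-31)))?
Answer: 3/347842 ≈ 8.6246e-6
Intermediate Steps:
d = 115904 (d = -64*(-1811) = 115904)
q(R) = 33 - R/3 (q(R) = -(-99 + R)/3 = 33 - R/3)
1/(d + q(P(-31))) = 1/(115904 + (33 - ⅓*(-31))) = 1/(115904 + (33 + 31/3)) = 1/(115904 + 130/3) = 1/(347842/3) = 3/347842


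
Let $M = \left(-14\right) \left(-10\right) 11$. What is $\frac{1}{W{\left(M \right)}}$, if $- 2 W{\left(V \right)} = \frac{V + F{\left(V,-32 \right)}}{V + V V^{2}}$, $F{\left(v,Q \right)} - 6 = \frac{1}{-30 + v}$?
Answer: $- \frac{11029841930800}{2334461} \approx -4.7248 \cdot 10^{6}$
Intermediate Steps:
$F{\left(v,Q \right)} = 6 + \frac{1}{-30 + v}$
$M = 1540$ ($M = 140 \cdot 11 = 1540$)
$W{\left(V \right)} = - \frac{V + \frac{-179 + 6 V}{-30 + V}}{2 \left(V + V^{3}\right)}$ ($W{\left(V \right)} = - \frac{\left(V + \frac{-179 + 6 V}{-30 + V}\right) \frac{1}{V + V V^{2}}}{2} = - \frac{\left(V + \frac{-179 + 6 V}{-30 + V}\right) \frac{1}{V + V^{3}}}{2} = - \frac{\frac{1}{V + V^{3}} \left(V + \frac{-179 + 6 V}{-30 + V}\right)}{2} = - \frac{V + \frac{-179 + 6 V}{-30 + V}}{2 \left(V + V^{3}\right)}$)
$\frac{1}{W{\left(M \right)}} = \frac{1}{\frac{1}{2} \cdot \frac{1}{1540} \frac{1}{1 + 1540^{2}} \frac{1}{-30 + 1540} \left(179 - 9240 - 1540 \left(-30 + 1540\right)\right)} = \frac{1}{\frac{1}{2} \cdot \frac{1}{1540} \frac{1}{1 + 2371600} \cdot \frac{1}{1510} \left(179 - 9240 - 1540 \cdot 1510\right)} = \frac{1}{\frac{1}{2} \cdot \frac{1}{1540} \cdot \frac{1}{2371601} \cdot \frac{1}{1510} \left(179 - 9240 - 2325400\right)} = \frac{1}{\frac{1}{2} \cdot \frac{1}{1540} \cdot \frac{1}{2371601} \cdot \frac{1}{1510} \left(-2334461\right)} = \frac{1}{- \frac{2334461}{11029841930800}} = - \frac{11029841930800}{2334461}$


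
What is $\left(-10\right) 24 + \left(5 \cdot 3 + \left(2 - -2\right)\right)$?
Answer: $-221$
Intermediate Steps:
$\left(-10\right) 24 + \left(5 \cdot 3 + \left(2 - -2\right)\right) = -240 + \left(15 + \left(2 + 2\right)\right) = -240 + \left(15 + 4\right) = -240 + 19 = -221$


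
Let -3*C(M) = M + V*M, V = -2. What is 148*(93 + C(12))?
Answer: 14356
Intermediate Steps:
C(M) = M/3 (C(M) = -(M - 2*M)/3 = -(-1)*M/3 = M/3)
148*(93 + C(12)) = 148*(93 + (1/3)*12) = 148*(93 + 4) = 148*97 = 14356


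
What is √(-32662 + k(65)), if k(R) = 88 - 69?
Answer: 9*I*√403 ≈ 180.67*I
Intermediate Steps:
k(R) = 19
√(-32662 + k(65)) = √(-32662 + 19) = √(-32643) = 9*I*√403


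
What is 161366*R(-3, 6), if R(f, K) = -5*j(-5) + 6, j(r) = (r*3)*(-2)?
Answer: -23236704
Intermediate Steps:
j(r) = -6*r (j(r) = (3*r)*(-2) = -6*r)
R(f, K) = -144 (R(f, K) = -(-30)*(-5) + 6 = -5*30 + 6 = -150 + 6 = -144)
161366*R(-3, 6) = 161366*(-144) = -23236704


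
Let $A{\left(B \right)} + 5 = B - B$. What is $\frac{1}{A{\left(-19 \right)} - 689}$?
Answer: $- \frac{1}{694} \approx -0.0014409$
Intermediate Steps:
$A{\left(B \right)} = -5$ ($A{\left(B \right)} = -5 + \left(B - B\right) = -5 + 0 = -5$)
$\frac{1}{A{\left(-19 \right)} - 689} = \frac{1}{-5 - 689} = \frac{1}{-694} = - \frac{1}{694}$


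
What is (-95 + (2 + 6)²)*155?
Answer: -4805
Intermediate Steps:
(-95 + (2 + 6)²)*155 = (-95 + 8²)*155 = (-95 + 64)*155 = -31*155 = -4805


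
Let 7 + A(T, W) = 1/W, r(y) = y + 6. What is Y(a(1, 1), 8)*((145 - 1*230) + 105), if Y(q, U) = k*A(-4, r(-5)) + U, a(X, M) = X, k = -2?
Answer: 400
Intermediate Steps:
r(y) = 6 + y
A(T, W) = -7 + 1/W
Y(q, U) = 12 + U (Y(q, U) = -2*(-7 + 1/(6 - 5)) + U = -2*(-7 + 1/1) + U = -2*(-7 + 1) + U = -2*(-6) + U = 12 + U)
Y(a(1, 1), 8)*((145 - 1*230) + 105) = (12 + 8)*((145 - 1*230) + 105) = 20*((145 - 230) + 105) = 20*(-85 + 105) = 20*20 = 400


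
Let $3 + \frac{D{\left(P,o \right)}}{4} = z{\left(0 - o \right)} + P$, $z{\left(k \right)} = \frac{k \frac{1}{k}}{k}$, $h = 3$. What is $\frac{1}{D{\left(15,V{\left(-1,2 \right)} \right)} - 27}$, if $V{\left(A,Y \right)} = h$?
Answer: $\frac{3}{59} \approx 0.050847$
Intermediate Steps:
$V{\left(A,Y \right)} = 3$
$z{\left(k \right)} = \frac{1}{k}$ ($z{\left(k \right)} = 1 \frac{1}{k} = \frac{1}{k}$)
$D{\left(P,o \right)} = -12 - \frac{4}{o} + 4 P$ ($D{\left(P,o \right)} = -12 + 4 \left(\frac{1}{0 - o} + P\right) = -12 + 4 \left(\frac{1}{\left(-1\right) o} + P\right) = -12 + 4 \left(- \frac{1}{o} + P\right) = -12 + 4 \left(P - \frac{1}{o}\right) = -12 + \left(- \frac{4}{o} + 4 P\right) = -12 - \frac{4}{o} + 4 P$)
$\frac{1}{D{\left(15,V{\left(-1,2 \right)} \right)} - 27} = \frac{1}{\left(-12 - \frac{4}{3} + 4 \cdot 15\right) - 27} = \frac{1}{\left(-12 - \frac{4}{3} + 60\right) - 27} = \frac{1}{\frac{140}{3} - 27} = \frac{1}{\frac{59}{3}} = \frac{3}{59}$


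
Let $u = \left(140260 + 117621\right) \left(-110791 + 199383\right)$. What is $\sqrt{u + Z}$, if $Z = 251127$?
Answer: $\sqrt{22846444679} \approx 1.5115 \cdot 10^{5}$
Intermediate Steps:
$u = 22846193552$ ($u = 257881 \cdot 88592 = 22846193552$)
$\sqrt{u + Z} = \sqrt{22846193552 + 251127} = \sqrt{22846444679}$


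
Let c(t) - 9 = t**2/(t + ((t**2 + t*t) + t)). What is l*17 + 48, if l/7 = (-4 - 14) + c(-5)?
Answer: -7589/8 ≈ -948.63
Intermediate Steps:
c(t) = 9 + t**2/(2*t + 2*t**2) (c(t) = 9 + t**2/(t + ((t**2 + t*t) + t)) = 9 + t**2/(t + ((t**2 + t**2) + t)) = 9 + t**2/(t + (2*t**2 + t)) = 9 + t**2/(t + (t + 2*t**2)) = 9 + t**2/(2*t + 2*t**2))
l = -469/8 (l = 7*((-4 - 14) + (18 + 19*(-5))/(2*(1 - 5))) = 7*(-18 + (1/2)*(18 - 95)/(-4)) = 7*(-18 + (1/2)*(-1/4)*(-77)) = 7*(-18 + 77/8) = 7*(-67/8) = -469/8 ≈ -58.625)
l*17 + 48 = -469/8*17 + 48 = -7973/8 + 48 = -7589/8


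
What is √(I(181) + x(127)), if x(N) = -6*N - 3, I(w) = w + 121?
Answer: I*√463 ≈ 21.517*I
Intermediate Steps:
I(w) = 121 + w
x(N) = -3 - 6*N
√(I(181) + x(127)) = √((121 + 181) + (-3 - 6*127)) = √(302 + (-3 - 762)) = √(302 - 765) = √(-463) = I*√463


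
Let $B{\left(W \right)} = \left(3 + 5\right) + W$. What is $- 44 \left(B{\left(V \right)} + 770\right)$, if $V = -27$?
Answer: $-33044$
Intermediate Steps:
$B{\left(W \right)} = 8 + W$
$- 44 \left(B{\left(V \right)} + 770\right) = - 44 \left(\left(8 - 27\right) + 770\right) = - 44 \left(-19 + 770\right) = \left(-44\right) 751 = -33044$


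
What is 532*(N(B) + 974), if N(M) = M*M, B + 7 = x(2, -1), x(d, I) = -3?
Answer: 571368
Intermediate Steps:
B = -10 (B = -7 - 3 = -10)
N(M) = M**2
532*(N(B) + 974) = 532*((-10)**2 + 974) = 532*(100 + 974) = 532*1074 = 571368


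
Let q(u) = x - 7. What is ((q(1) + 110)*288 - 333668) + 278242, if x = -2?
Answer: -26338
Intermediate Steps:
q(u) = -9 (q(u) = -2 - 7 = -9)
((q(1) + 110)*288 - 333668) + 278242 = ((-9 + 110)*288 - 333668) + 278242 = (101*288 - 333668) + 278242 = (29088 - 333668) + 278242 = -304580 + 278242 = -26338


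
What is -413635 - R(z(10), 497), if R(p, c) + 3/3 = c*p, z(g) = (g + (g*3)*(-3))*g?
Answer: -16034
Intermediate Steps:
z(g) = -8*g² (z(g) = (g + (3*g)*(-3))*g = (g - 9*g)*g = (-8*g)*g = -8*g²)
R(p, c) = -1 + c*p
-413635 - R(z(10), 497) = -413635 - (-1 + 497*(-8*10²)) = -413635 - (-1 + 497*(-8*100)) = -413635 - (-1 + 497*(-800)) = -413635 - (-1 - 397600) = -413635 - 1*(-397601) = -413635 + 397601 = -16034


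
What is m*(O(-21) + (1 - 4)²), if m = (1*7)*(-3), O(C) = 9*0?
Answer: -189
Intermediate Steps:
O(C) = 0
m = -21 (m = 7*(-3) = -21)
m*(O(-21) + (1 - 4)²) = -21*(0 + (1 - 4)²) = -21*(0 + (-3)²) = -21*(0 + 9) = -21*9 = -189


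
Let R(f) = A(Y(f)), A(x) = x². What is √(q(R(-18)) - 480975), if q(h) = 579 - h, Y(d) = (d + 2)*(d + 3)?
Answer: 2*I*√134499 ≈ 733.48*I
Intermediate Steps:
Y(d) = (2 + d)*(3 + d)
R(f) = (6 + f² + 5*f)²
√(q(R(-18)) - 480975) = √((579 - (6 + (-18)² + 5*(-18))²) - 480975) = √((579 - (6 + 324 - 90)²) - 480975) = √((579 - 1*240²) - 480975) = √((579 - 1*57600) - 480975) = √((579 - 57600) - 480975) = √(-57021 - 480975) = √(-537996) = 2*I*√134499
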